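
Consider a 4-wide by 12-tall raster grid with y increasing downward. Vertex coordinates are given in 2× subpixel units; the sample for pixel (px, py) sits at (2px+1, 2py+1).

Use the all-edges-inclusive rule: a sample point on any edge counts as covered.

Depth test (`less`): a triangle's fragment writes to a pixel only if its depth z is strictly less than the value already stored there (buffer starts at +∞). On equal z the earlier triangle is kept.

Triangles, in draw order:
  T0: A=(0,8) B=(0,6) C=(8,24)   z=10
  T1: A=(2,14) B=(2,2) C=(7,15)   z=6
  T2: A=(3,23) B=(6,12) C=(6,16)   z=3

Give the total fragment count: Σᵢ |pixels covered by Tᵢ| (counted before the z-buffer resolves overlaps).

T0:
  2·area = 16
  edge (0, 8)→(0, 6): d=(0,-2) inclusive
  edge (0, 6)→(8, 24): d=(8,18) inclusive
  edge (8, 24)→(0, 8): d=(-8,-16) inclusive
    (0,4)@(1, 9): e=[2,6,8] → █
    (1,4)@(3, 9): e=[6,-30,40] → ·
    (0,5)@(1, 11): e=[2,22,-8] → ·
    (1,6)@(3, 13): e=[6,2,8] → █
    (2,6)@(5, 13): e=[10,-34,40] → ·
    (1,7)@(3, 15): e=[6,18,-8] → ·
  covered (2 px):
    · · · ·
    · · · ·
    · · · ·
    · · · ·
    █ · · ·
    · · · ·
    · █ · ·
    · · · ·
    · · · ·
    · · · ·
    · · · ·
    · · · ·
T1:
  2·area = 60
  edge (2, 14)→(2, 2): d=(0,-12) inclusive
  edge (2, 2)→(7, 15): d=(5,13) inclusive
  edge (7, 15)→(2, 14): d=(-5,-1) inclusive
    (1,2)@(3, 5): e=[12,2,46] → █
    (2,2)@(5, 5): e=[36,-24,48] → ·
    (1,3)@(3, 7): e=[12,12,36] → █
    (2,3)@(5, 7): e=[36,-14,38] → ·
    (1,4)@(3, 9): e=[12,22,26] → █
    (2,4)@(5, 9): e=[36,-4,28] → ·
    (1,5)@(3, 11): e=[12,32,16] → █
    (2,5)@(5, 11): e=[36,6,18] → █
    (3,5)@(7, 11): e=[60,-20,20] → ·
    (1,6)@(3, 13): e=[12,42,6] → █
    (3,6)@(7, 13): e=[60,-10,10] → ·
    (1,7)@(3, 15): e=[12,52,-4] → ·
    (3,7)@(7, 15): e=[60,0,0] → █  [on edge]
  covered (8 px):
    · · · ·
    · · · ·
    · █ · ·
    · █ · ·
    · █ · ·
    · █ █ ·
    · █ █ ·
    · · · █
    · · · ·
    · · · ·
    · · · ·
    · · · ·
T2:
  2·area = 12
  edge (3, 23)→(6, 12): d=(3,-11) inclusive
  edge (6, 12)→(6, 16): d=(0,4) inclusive
  edge (6, 16)→(3, 23): d=(-3,7) inclusive
    (2,8)@(5, 17): e=[4,4,4] → █
    (3,8)@(7, 17): e=[26,-4,-10] → ·
    (2,9)@(5, 19): e=[10,4,-2] → ·
    (1,11)@(3, 23): e=[0,12,0] → █  [on edge]
    (2,11)@(5, 23): e=[22,4,-14] → ·
  covered (2 px):
    · · · ·
    · · · ·
    · · · ·
    · · · ·
    · · · ·
    · · · ·
    · · · ·
    · · · ·
    · · █ ·
    · · · ·
    · · · ·
    · █ · ·

Answer: 12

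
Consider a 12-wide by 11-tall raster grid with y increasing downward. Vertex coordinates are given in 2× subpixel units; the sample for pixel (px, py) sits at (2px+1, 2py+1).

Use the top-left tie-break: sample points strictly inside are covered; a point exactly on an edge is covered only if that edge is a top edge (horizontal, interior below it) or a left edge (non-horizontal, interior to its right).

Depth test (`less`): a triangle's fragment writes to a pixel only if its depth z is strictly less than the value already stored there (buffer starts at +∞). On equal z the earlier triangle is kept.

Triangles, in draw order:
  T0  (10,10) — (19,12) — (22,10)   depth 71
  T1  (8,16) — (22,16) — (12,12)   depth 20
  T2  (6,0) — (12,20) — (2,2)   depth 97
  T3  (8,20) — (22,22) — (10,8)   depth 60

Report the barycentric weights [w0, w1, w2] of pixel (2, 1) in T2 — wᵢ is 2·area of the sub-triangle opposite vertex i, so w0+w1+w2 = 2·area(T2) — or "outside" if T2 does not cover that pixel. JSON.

T0:
  2·area = 24  (B↔C swapped to make it positive)
  edge (10, 10)→(22, 10): d=(12,0) top-left  bias=+0
  edge (22, 10)→(19, 12): d=(-3,2) right/bottom  bias=-1
  edge (19, 12)→(10, 10): d=(-9,-2) top-left  bias=+0
    (7,5)@(15, 11): e=[12,11,1] → #
    (8,5)@(17, 11): e=[12,7,5] → #
    (9,5)@(19, 11): e=[12,3,9] → #
    (10,5)@(21, 11): e=[12,-1,13] → ·
    (7,6)@(15, 13): e=[36,5,-17] → ·
    (8,6)@(17, 13): e=[36,1,-13] → ·
    (9,6)@(19, 13): e=[36,-3,-9] → ·
  covered (3 px):
    · · · · · · · · · · · ·
    · · · · · · · · · · · ·
    · · · · · · · · · · · ·
    · · · · · · · · · · · ·
    · · · · · · · · · · · ·
    · · · · · · · # # # · ·
    · · · · · · · · · · · ·
    · · · · · · · · · · · ·
    · · · · · · · · · · · ·
    · · · · · · · · · · · ·
    · · · · · · · · · · · ·
T1:
  2·area = 56  (B↔C swapped to make it positive)
  edge (8, 16)→(12, 12): d=(4,-4) top-left  bias=+0
  edge (12, 12)→(22, 16): d=(10,4) right/bottom  bias=-1
  edge (22, 16)→(8, 16): d=(-14,0) right/bottom  bias=-1
    (11,0)@(23, 1): e=[0,-154,210] → ·  [on edge]
    (10,1)@(21, 3): e=[0,-126,182] → ·  [on edge]
    (9,2)@(19, 5): e=[0,-98,154] → ·  [on edge]
    (8,3)@(17, 7): e=[0,-70,126] → ·  [on edge]
    (7,4)@(15, 9): e=[0,-42,98] → ·  [on edge]
    (6,5)@(13, 11): e=[0,-14,70] → ·  [on edge]
    (5,6)@(11, 13): e=[0,14,42] → #  [on edge]
    (6,6)@(13, 13): e=[8,6,42] → #
    (7,6)@(15, 13): e=[16,-2,42] → ·
    (4,7)@(9, 15): e=[0,42,14] → #  [on edge]
    (7,7)@(15, 15): e=[24,18,14] → #
    (8,7)@(17, 15): e=[32,10,14] → #
    (3,8)@(7, 17): e=[0,70,-14] → ·  [on edge]
    (2,9)@(5, 19): e=[0,98,-42] → ·  [on edge]
    (1,10)@(3, 21): e=[0,126,-70] → ·  [on edge]
  covered (8 px):
    · · · · · · · · · · · ·
    · · · · · · · · · · · ·
    · · · · · · · · · · · ·
    · · · · · · · · · · · ·
    · · · · · · · · · · · ·
    · · · · · · · · · · · ·
    · · · · · # # · · · · ·
    · · · · # # # # # # · ·
    · · · · · · · · · · · ·
    · · · · · · · · · · · ·
    · · · · · · · · · · · ·
T2:
  2·area = 92
  edge (6, 0)→(12, 20): d=(6,20) right/bottom  bias=-1
  edge (12, 20)→(2, 2): d=(-10,-18) top-left  bias=+0
  edge (2, 2)→(6, 0): d=(4,-2) top-left  bias=+0
    (2,0)@(5, 1): e=[26,64,2] → #
    (3,0)@(7, 1): e=[-14,100,6] → ·
    (1,1)@(3, 3): e=[78,8,6] → #
    (3,1)@(7, 3): e=[-2,80,14] → ·
    (1,2)@(3, 5): e=[90,-12,14] → ·
    (2,2)@(5, 5): e=[50,24,18] → #
    (3,2)@(7, 5): e=[10,60,22] → #
    (4,2)@(9, 5): e=[-30,96,26] → ·
    (2,3)@(5, 7): e=[62,4,26] → #
    (4,3)@(9, 7): e=[-18,76,34] → ·
    (2,4)@(5, 9): e=[74,-16,34] → ·
    (3,4)@(7, 9): e=[34,20,38] → #
    (3,5)@(7, 11): e=[46,0,46] → #  [on edge]
  covered (12 px):
    · · # · · · · · · · · ·
    · # # · · · · · · · · ·
    · · # # · · · · · · · ·
    · · # # · · · · · · · ·
    · · · # · · · · · · · ·
    · · · # # · · · · · · ·
    · · · · # · · · · · · ·
    · · · · · · · · · · · ·
    · · · · · # · · · · · ·
    · · · · · · · · · · · ·
    · · · · · · · · · · · ·
T3:
  2·area = 172  (B↔C swapped to make it positive)
  edge (8, 20)→(10, 8): d=(2,-12) top-left  bias=+0
  edge (10, 8)→(22, 22): d=(12,14) right/bottom  bias=-1
  edge (22, 22)→(8, 20): d=(-14,-2) top-left  bias=+0
    (5,5)@(11, 11): e=[18,22,132] → #
    (6,5)@(13, 11): e=[42,-6,136] → ·
    (5,6)@(11, 13): e=[22,46,104] → #
    (6,6)@(13, 13): e=[46,18,108] → #
    (7,6)@(15, 13): e=[70,-10,112] → ·
    (4,7)@(9, 15): e=[2,98,72] → #
    (7,7)@(15, 15): e=[74,14,84] → #
    (8,7)@(17, 15): e=[98,-14,88] → ·
    (4,8)@(9, 17): e=[6,122,44] → #
    (8,8)@(17, 17): e=[102,10,60] → #
    (9,8)@(19, 17): e=[126,-18,64] → ·
    (0,9)@(1, 19): e=[-86,258,0] → ·  [on edge]
    (7,10)@(15, 21): e=[86,86,0] → #  [on edge]
  covered (22 px):
    · · · · · · · · · · · ·
    · · · · · · · · · · · ·
    · · · · · · · · · · · ·
    · · · · · · · · · · · ·
    · · · · · · · · · · · ·
    · · · · · # · · · · · ·
    · · · · · # # · · · · ·
    · · · · # # # # · · · ·
    · · · · # # # # # · · ·
    · · · · # # # # # # · ·
    · · · · · · · # # # # ·

Answer: [44,10,38]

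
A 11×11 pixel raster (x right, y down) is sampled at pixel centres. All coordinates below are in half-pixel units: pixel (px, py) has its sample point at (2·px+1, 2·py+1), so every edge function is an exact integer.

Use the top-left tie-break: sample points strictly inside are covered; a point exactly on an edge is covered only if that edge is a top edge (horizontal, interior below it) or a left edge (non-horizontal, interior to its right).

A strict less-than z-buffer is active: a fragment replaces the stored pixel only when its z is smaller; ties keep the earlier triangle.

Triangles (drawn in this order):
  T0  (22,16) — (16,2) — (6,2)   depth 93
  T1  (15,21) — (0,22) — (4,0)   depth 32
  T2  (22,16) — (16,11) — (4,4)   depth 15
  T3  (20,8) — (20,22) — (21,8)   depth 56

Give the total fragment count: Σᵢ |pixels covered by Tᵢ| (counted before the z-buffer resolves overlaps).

T0:
  2·area = 140  (B↔C swapped to make it positive)
  edge (22, 16)→(6, 2): d=(-16,-14) top-left  bias=+0
  edge (6, 2)→(16, 2): d=(10,0) top-left  bias=+0
  edge (16, 2)→(22, 16): d=(6,14) right/bottom  bias=-1
    (4,1)@(9, 3): e=[26,10,104] → X
    (5,1)@(11, 3): e=[54,10,76] → X
    (6,1)@(13, 3): e=[82,10,48] → X
    (7,1)@(15, 3): e=[110,10,20] → X
    (8,1)@(17, 3): e=[138,10,-8] → .
    (4,2)@(9, 5): e=[-6,30,116] → .
    (5,2)@(11, 5): e=[22,30,88] → X
    (8,2)@(17, 5): e=[106,30,4] → X
    (9,2)@(19, 5): e=[134,30,-24] → .
    (5,3)@(11, 7): e=[-10,50,100] → .
    (6,3)@(13, 7): e=[18,50,72] → X
    (9,3)@(19, 7): e=[102,50,-12] → .
    (9,4)@(19, 9): e=[70,70,0] → .  [on edge]
  covered (17 px):
    . . . . . . . . . . .
    . . . . X X X X . . .
    . . . . . X X X X . .
    . . . . . . X X X . .
    . . . . . . . X X . .
    . . . . . . . . X X .
    . . . . . . . . . X .
    . . . . . . . . . . X
    . . . . . . . . . . .
    . . . . . . . . . . .
    . . . . . . . . . . .
T1:
  2·area = 326
  edge (15, 21)→(0, 22): d=(-15,1) right/bottom  bias=-1
  edge (0, 22)→(4, 0): d=(4,-22) top-left  bias=+0
  edge (4, 0)→(15, 21): d=(11,21) right/bottom  bias=-1
    (2,1)@(5, 3): e=[280,34,12] → X
    (3,1)@(7, 3): e=[278,78,-30] → .
    (2,2)@(5, 5): e=[250,42,34] → X
    (3,2)@(7, 5): e=[248,86,-8] → .
    (1,3)@(3, 7): e=[222,6,98] → X
    (3,3)@(7, 7): e=[218,94,14] → X
    (4,3)@(9, 7): e=[216,138,-28] → .
    (1,4)@(3, 9): e=[192,14,120] → X
    (4,4)@(9, 9): e=[186,146,-6] → .
    (1,5)@(3, 11): e=[162,22,142] → X
    (4,5)@(9, 11): e=[156,154,16] → X
    (5,5)@(11, 11): e=[154,198,-26] → .
    (7,10)@(15, 21): e=[0,326,0] → .  [on edge]
  covered (41 px):
    . . . . . . . . . . .
    . . X . . . . . . . .
    . . X . . . . . . . .
    . X X X . . . . . . .
    . X X X . . . . . . .
    . X X X X . . . . . .
    . X X X X . . . . . .
    . X X X X X . . . . .
    X X X X X X . . . . .
    X X X X X X X . . . .
    X X X X X X X . . . .
T2:
  2·area = 18  (B↔C swapped to make it positive)
  edge (22, 16)→(4, 4): d=(-18,-12) top-left  bias=+0
  edge (4, 4)→(16, 11): d=(12,7) right/bottom  bias=-1
  edge (16, 11)→(22, 16): d=(6,5) right/bottom  bias=-1
    (4,3)@(9, 7): e=[6,1,11] → X
    (5,3)@(11, 7): e=[30,-13,1] → .
    (4,4)@(9, 9): e=[-30,25,23] → .
    (7,5)@(15, 11): e=[6,7,5] → X
    (8,5)@(17, 11): e=[30,-7,-5] → .
    (7,6)@(15, 13): e=[-30,31,17] → .
  covered (2 px):
    . . . . . . . . . . .
    . . . . . . . . . . .
    . . . . . . . . . . .
    . . . . X . . . . . .
    . . . . . . . . . . .
    . . . . . . . X . . .
    . . . . . . . . . . .
    . . . . . . . . . . .
    . . . . . . . . . . .
    . . . . . . . . . . .
    . . . . . . . . . . .
T3:
  2·area = 14  (B↔C swapped to make it positive)
  edge (20, 8)→(21, 8): d=(1,0) top-left  bias=+0
  edge (21, 8)→(20, 22): d=(-1,14) right/bottom  bias=-1
  edge (20, 22)→(20, 8): d=(0,-14) top-left  bias=+0
  covered (0 px):
    . . . . . . . . . . .
    . . . . . . . . . . .
    . . . . . . . . . . .
    . . . . . . . . . . .
    . . . . . . . . . . .
    . . . . . . . . . . .
    . . . . . . . . . . .
    . . . . . . . . . . .
    . . . . . . . . . . .
    . . . . . . . . . . .
    . . . . . . . . . . .

Result: 60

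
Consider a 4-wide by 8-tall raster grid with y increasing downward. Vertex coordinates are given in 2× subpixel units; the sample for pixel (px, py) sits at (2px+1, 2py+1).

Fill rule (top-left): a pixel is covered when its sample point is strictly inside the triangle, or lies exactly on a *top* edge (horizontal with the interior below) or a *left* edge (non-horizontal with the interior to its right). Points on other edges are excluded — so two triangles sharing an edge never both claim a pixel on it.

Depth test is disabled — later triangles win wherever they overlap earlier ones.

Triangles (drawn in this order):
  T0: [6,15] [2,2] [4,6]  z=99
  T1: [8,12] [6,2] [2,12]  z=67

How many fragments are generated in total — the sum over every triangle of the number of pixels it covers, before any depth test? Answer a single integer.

T0:
  2·area = 10
  edge (6, 15)→(2, 2): d=(-4,-13) top-left  bias=+0
  edge (2, 2)→(4, 6): d=(2,4) right/bottom  bias=-1
  edge (4, 6)→(6, 15): d=(2,9) right/bottom  bias=-1
    (1,2)@(3, 5): e=[1,2,7] → #
    (2,2)@(5, 5): e=[27,-6,-11] → ·
    (1,3)@(3, 7): e=[-7,6,11] → ·
    (2,5)@(5, 11): e=[3,6,1] → #
    (3,5)@(7, 11): e=[29,-2,-17] → ·
    (2,6)@(5, 13): e=[-5,10,5] → ·
  covered (2 px):
    · · · ·
    · · · ·
    · # · ·
    · · · ·
    · · · ·
    · · # ·
    · · · ·
    · · · ·
T1:
  2·area = 60  (B↔C swapped to make it positive)
  edge (8, 12)→(2, 12): d=(-6,0) right/bottom  bias=-1
  edge (2, 12)→(6, 2): d=(4,-10) top-left  bias=+0
  edge (6, 2)→(8, 12): d=(2,10) right/bottom  bias=-1
    (2,2)@(5, 5): e=[42,2,16] → #
    (3,2)@(7, 5): e=[42,22,-4] → ·
    (2,3)@(5, 7): e=[30,10,20] → #
    (3,3)@(7, 7): e=[30,30,0] → ·  [on edge]
    (2,4)@(5, 9): e=[18,18,24] → #
    (3,4)@(7, 9): e=[18,38,4] → #
    (1,5)@(3, 11): e=[6,6,48] → #
    (1,6)@(3, 13): e=[-6,14,52] → ·
    (2,6)@(5, 13): e=[-6,34,32] → ·
    (3,6)@(7, 13): e=[-6,54,12] → ·
  covered (7 px):
    · · · ·
    · · · ·
    · · # ·
    · · # ·
    · · # #
    · # # #
    · · · ·
    · · · ·

Answer: 9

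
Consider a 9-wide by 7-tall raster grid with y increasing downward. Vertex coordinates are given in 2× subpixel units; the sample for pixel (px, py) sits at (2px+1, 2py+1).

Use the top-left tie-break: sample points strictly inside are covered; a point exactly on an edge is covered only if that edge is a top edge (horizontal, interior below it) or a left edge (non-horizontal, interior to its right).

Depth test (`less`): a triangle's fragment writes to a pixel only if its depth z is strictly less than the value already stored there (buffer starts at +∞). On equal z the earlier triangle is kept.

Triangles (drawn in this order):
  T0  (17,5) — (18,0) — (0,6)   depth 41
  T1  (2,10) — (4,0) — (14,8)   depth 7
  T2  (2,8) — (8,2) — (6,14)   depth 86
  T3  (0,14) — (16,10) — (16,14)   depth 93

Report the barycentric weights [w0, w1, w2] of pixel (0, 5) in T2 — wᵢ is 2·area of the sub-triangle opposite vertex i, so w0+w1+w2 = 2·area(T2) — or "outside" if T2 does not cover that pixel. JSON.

T0:
  2·area = 84  (B↔C swapped to make it positive)
  edge (17, 5)→(0, 6): d=(-17,1) right/bottom  bias=-1
  edge (0, 6)→(18, 0): d=(18,-6) top-left  bias=+0
  edge (18, 0)→(17, 5): d=(-1,5) right/bottom  bias=-1
    (7,0)@(15, 1): e=[70,0,14] → X  [on edge]
    (8,0)@(17, 1): e=[68,12,4] → X
    (4,1)@(9, 3): e=[42,0,42] → X  [on edge]
    (5,1)@(11, 3): e=[40,12,32] → X
    (6,1)@(13, 3): e=[38,24,22] → X
    (1,2)@(3, 5): e=[14,0,70] → X  [on edge]
    (2,2)@(5, 5): e=[12,12,60] → X
    (3,2)@(7, 5): e=[10,24,50] → X
    (8,2)@(17, 5): e=[0,84,0] → .  [on edge]
    (1,3)@(3, 7): e=[-20,36,68] → .
    (2,3)@(5, 7): e=[-22,48,58] → .
    (3,3)@(7, 7): e=[-24,60,48] → .
  covered (14 px):
    . . . . . . . X X
    . . . . X X X X X
    . X X X X X X X .
    . . . . . . . . .
    . . . . . . . . .
    . . . . . . . . .
    . . . . . . . . .
T1:
  2·area = 116
  edge (2, 10)→(4, 0): d=(2,-10) top-left  bias=+0
  edge (4, 0)→(14, 8): d=(10,8) right/bottom  bias=-1
  edge (14, 8)→(2, 10): d=(-12,2) right/bottom  bias=-1
    (2,0)@(5, 1): e=[12,2,102] → X
    (3,0)@(7, 1): e=[32,-14,98] → .
    (2,1)@(5, 3): e=[16,22,78] → X
    (3,1)@(7, 3): e=[36,6,74] → X
    (4,1)@(9, 3): e=[56,-10,70] → .
    (1,2)@(3, 5): e=[0,58,58] → X  [on edge]
    (4,2)@(9, 5): e=[60,10,46] → X
    (5,2)@(11, 5): e=[80,-6,42] → .
    (1,3)@(3, 7): e=[4,78,34] → X
    (5,3)@(11, 7): e=[84,14,18] → X
    (6,3)@(13, 7): e=[104,-2,14] → .
    (1,4)@(3, 9): e=[8,98,10] → X
  covered (15 px):
    . . X . . . . . .
    . . X X . . . . .
    . X X X X . . . .
    . X X X X X . . .
    . X X X . . . . .
    . . . . . . . . .
    . . . . . . . . .
T2:
  2·area = 60
  edge (2, 8)→(8, 2): d=(6,-6) top-left  bias=+0
  edge (8, 2)→(6, 14): d=(-2,12) right/bottom  bias=-1
  edge (6, 14)→(2, 8): d=(-4,-6) top-left  bias=+0
    (4,0)@(9, 1): e=[0,-10,70] → .  [on edge]
    (3,1)@(7, 3): e=[0,10,50] → X  [on edge]
    (4,1)@(9, 3): e=[12,-14,62] → .
    (2,2)@(5, 5): e=[0,30,30] → X  [on edge]
    (4,2)@(9, 5): e=[24,-18,54] → .
    (1,3)@(3, 7): e=[0,50,10] → X  [on edge]
    (4,3)@(9, 7): e=[36,-22,46] → .
    (0,4)@(1, 9): e=[0,70,-10] → .  [on edge]
    (1,4)@(3, 9): e=[12,46,2] → X
    (3,4)@(7, 9): e=[36,-2,26] → .
    (1,5)@(3, 11): e=[24,42,-6] → .
    (2,5)@(5, 11): e=[36,18,6] → X
  covered (9 px):
    . . . . . . . . .
    . . . X . . . . .
    . . X X . . . . .
    . X X X . . . . .
    . X X . . . . . .
    . . X . . . . . .
    . . . . . . . . .
T3:
  2·area = 64
  edge (0, 14)→(16, 10): d=(16,-4) top-left  bias=+0
  edge (16, 10)→(16, 14): d=(0,4) right/bottom  bias=-1
  edge (16, 14)→(0, 14): d=(-16,0) right/bottom  bias=-1
    (6,5)@(13, 11): e=[4,12,48] → X
    (7,5)@(15, 11): e=[12,4,48] → X
    (8,5)@(17, 11): e=[20,-4,48] → .
    (2,6)@(5, 13): e=[4,44,16] → X
    (3,6)@(7, 13): e=[12,36,16] → X
    (4,6)@(9, 13): e=[20,28,16] → X
    (5,6)@(11, 13): e=[28,20,16] → X
    (8,6)@(17, 13): e=[52,-4,16] → .
  covered (8 px):
    . . . . . . . . .
    . . . . . . . . .
    . . . . . . . . .
    . . . . . . . . .
    . . . . . . . . .
    . . . . . . X X .
    . . X X X X X X .

Result: "outside"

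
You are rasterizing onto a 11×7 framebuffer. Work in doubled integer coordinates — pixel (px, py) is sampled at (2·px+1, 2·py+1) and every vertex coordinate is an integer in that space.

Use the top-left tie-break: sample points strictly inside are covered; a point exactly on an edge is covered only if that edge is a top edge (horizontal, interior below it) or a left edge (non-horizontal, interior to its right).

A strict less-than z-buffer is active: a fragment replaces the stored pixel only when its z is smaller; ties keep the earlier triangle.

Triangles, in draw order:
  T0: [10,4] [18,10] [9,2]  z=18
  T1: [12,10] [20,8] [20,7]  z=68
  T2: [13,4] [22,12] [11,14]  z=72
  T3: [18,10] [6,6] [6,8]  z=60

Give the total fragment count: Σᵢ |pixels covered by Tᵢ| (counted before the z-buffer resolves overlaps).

T0:
  2·area = 10  (B↔C swapped to make it positive)
  edge (10, 4)→(9, 2): d=(-1,-2) top-left  bias=+0
  edge (9, 2)→(18, 10): d=(9,8) right/bottom  bias=-1
  edge (18, 10)→(10, 4): d=(-8,-6) top-left  bias=+0
  covered (0 px):
    · · · · · · · · · · ·
    · · · · · · · · · · ·
    · · · · · · · · · · ·
    · · · · · · · · · · ·
    · · · · · · · · · · ·
    · · · · · · · · · · ·
    · · · · · · · · · · ·
T1:
  2·area = 8  (B↔C swapped to make it positive)
  edge (12, 10)→(20, 7): d=(8,-3) top-left  bias=+0
  edge (20, 7)→(20, 8): d=(0,1) right/bottom  bias=-1
  edge (20, 8)→(12, 10): d=(-8,2) right/bottom  bias=-1
    (7,4)@(15, 9): e=[1,5,2] → █
    (8,4)@(17, 9): e=[7,3,-2] → ·
    (7,5)@(15, 11): e=[17,5,-14] → ·
  covered (1 px):
    · · · · · · · · · · ·
    · · · · · · · · · · ·
    · · · · · · · · · · ·
    · · · · · · · · · · ·
    · · · · · · · █ · · ·
    · · · · · · · · · · ·
    · · · · · · · · · · ·
T2:
  2·area = 106
  edge (13, 4)→(22, 12): d=(9,8) right/bottom  bias=-1
  edge (22, 12)→(11, 14): d=(-11,2) right/bottom  bias=-1
  edge (11, 14)→(13, 4): d=(2,-10) top-left  bias=+0
    (6,2)@(13, 5): e=[9,95,2] → █
    (7,2)@(15, 5): e=[-7,91,22] → ·
    (6,3)@(13, 7): e=[27,73,6] → █
    (7,3)@(15, 7): e=[11,69,26] → █
    (8,3)@(17, 7): e=[-5,65,46] → ·
    (6,4)@(13, 9): e=[45,51,10] → █
    (8,4)@(17, 9): e=[13,43,50] → █
    (9,4)@(19, 9): e=[-3,39,70] → ·
    (6,5)@(13, 11): e=[63,29,14] → █
    (9,5)@(19, 11): e=[15,17,74] → █
    (10,5)@(21, 11): e=[-1,13,94] → ·
    (6,6)@(13, 13): e=[81,7,18] → █
  covered (12 px):
    · · · · · · · · · · ·
    · · · · · · · · · · ·
    · · · · · · █ · · · ·
    · · · · · · █ █ · · ·
    · · · · · · █ █ █ · ·
    · · · · · · █ █ █ █ ·
    · · · · · · █ █ · · ·
T3:
  2·area = 24  (B↔C swapped to make it positive)
  edge (18, 10)→(6, 8): d=(-12,-2) top-left  bias=+0
  edge (6, 8)→(6, 6): d=(0,-2) top-left  bias=+0
  edge (6, 6)→(18, 10): d=(12,4) right/bottom  bias=-1
    (1,2)@(3, 5): e=[30,-6,0] → ·  [on edge]
    (3,3)@(7, 7): e=[14,2,8] → █
    (4,3)@(9, 7): e=[18,6,0] → ·  [on edge]
    (3,4)@(7, 9): e=[-10,2,32] → ·
    (6,4)@(13, 9): e=[2,14,8] → █
    (7,4)@(15, 9): e=[6,18,0] → ·  [on edge]
    (6,5)@(13, 11): e=[-22,14,32] → ·
    (10,5)@(21, 11): e=[-6,30,0] → ·  [on edge]
  covered (2 px):
    · · · · · · · · · · ·
    · · · · · · · · · · ·
    · · · · · · · · · · ·
    · · · █ · · · · · · ·
    · · · · · · █ · · · ·
    · · · · · · · · · · ·
    · · · · · · · · · · ·

Answer: 15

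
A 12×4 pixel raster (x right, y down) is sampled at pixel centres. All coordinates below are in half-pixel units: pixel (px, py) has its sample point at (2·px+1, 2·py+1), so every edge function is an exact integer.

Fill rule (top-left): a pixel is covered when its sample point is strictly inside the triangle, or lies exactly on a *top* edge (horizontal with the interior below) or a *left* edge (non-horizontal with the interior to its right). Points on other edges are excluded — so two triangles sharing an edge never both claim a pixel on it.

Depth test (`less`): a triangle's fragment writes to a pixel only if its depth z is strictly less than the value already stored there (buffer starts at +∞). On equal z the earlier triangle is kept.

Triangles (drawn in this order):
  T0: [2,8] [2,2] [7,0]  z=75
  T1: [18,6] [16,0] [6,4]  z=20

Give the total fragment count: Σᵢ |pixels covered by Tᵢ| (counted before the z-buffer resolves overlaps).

T0:
  2·area = 30
  edge (2, 8)→(2, 2): d=(0,-6) top-left  bias=+0
  edge (2, 2)→(7, 0): d=(5,-2) top-left  bias=+0
  edge (7, 0)→(2, 8): d=(-5,8) right/bottom  bias=-1
    (2,0)@(5, 1): e=[18,1,11] → █
    (3,0)@(7, 1): e=[30,5,-5] → ·
    (1,1)@(3, 3): e=[6,7,17] → █
    (3,1)@(7, 3): e=[30,15,-15] → ·
    (1,2)@(3, 5): e=[6,17,7] → █
    (2,2)@(5, 5): e=[18,21,-9] → ·
    (1,3)@(3, 7): e=[6,27,-3] → ·
  covered (4 px):
    · · █ · · · · · · · · ·
    · █ █ · · · · · · · · ·
    · █ · · · · · · · · · ·
    · · · · · · · · · · · ·
T1:
  2·area = 68  (B↔C swapped to make it positive)
  edge (18, 6)→(6, 4): d=(-12,-2) top-left  bias=+0
  edge (6, 4)→(16, 0): d=(10,-4) top-left  bias=+0
  edge (16, 0)→(18, 6): d=(2,6) right/bottom  bias=-1
    (7,0)@(15, 1): e=[54,6,8] → █
    (8,0)@(17, 1): e=[58,14,-4] → ·
    (4,1)@(9, 3): e=[18,2,48] → █
    (5,1)@(11, 3): e=[22,10,36] → █
    (6,1)@(13, 3): e=[26,18,24] → █
    (8,1)@(17, 3): e=[34,34,0] → ·  [on edge]
    (4,2)@(9, 5): e=[-6,22,52] → ·
    (5,2)@(11, 5): e=[-2,30,40] → ·
    (6,2)@(13, 5): e=[2,38,28] → █
    (8,2)@(17, 5): e=[10,54,4] → █
    (9,2)@(19, 5): e=[14,62,-8] → ·
    (6,3)@(13, 7): e=[-22,58,32] → ·
  covered (8 px):
    · · · · · · · █ · · · ·
    · · · · █ █ █ █ · · · ·
    · · · · · · █ █ █ · · ·
    · · · · · · · · · · · ·

Answer: 12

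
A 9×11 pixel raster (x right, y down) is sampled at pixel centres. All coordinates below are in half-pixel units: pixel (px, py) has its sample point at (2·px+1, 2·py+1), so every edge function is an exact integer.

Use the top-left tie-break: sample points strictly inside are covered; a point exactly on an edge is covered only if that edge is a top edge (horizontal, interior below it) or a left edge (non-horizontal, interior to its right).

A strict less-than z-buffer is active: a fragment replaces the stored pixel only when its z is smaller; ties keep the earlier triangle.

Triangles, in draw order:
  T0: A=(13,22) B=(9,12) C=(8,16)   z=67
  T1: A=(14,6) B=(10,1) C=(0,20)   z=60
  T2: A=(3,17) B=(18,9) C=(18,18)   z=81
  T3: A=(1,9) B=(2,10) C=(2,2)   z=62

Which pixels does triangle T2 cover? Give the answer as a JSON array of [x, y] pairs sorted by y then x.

T0:
  2·area = 26  (B↔C swapped to make it positive)
  edge (13, 22)→(8, 16): d=(-5,-6) top-left  bias=+0
  edge (8, 16)→(9, 12): d=(1,-4) top-left  bias=+0
  edge (9, 12)→(13, 22): d=(4,10) right/bottom  bias=-1
    (3,3)@(7, 7): e=[39,-13,0] → ·  [on edge]
    (4,6)@(9, 13): e=[21,1,4] → #
    (5,6)@(11, 13): e=[33,9,-16] → ·
    (4,7)@(9, 15): e=[11,3,12] → #
    (5,7)@(11, 15): e=[23,11,-8] → ·
    (4,8)@(9, 17): e=[1,5,20] → #
    (5,8)@(11, 17): e=[13,13,0] → ·  [on edge]
    (4,9)@(9, 19): e=[-9,7,28] → ·
    (5,9)@(11, 19): e=[3,15,8] → #
    (6,9)@(13, 19): e=[15,23,-12] → ·
    (5,10)@(11, 21): e=[-7,17,16] → ·
  covered (4 px):
    · · · · · · · · ·
    · · · · · · · · ·
    · · · · · · · · ·
    · · · · · · · · ·
    · · · · · · · · ·
    · · · · · · · · ·
    · · · · # · · · ·
    · · · · # · · · ·
    · · · · # · · · ·
    · · · · · # · · ·
    · · · · · · · · ·
T1:
  2·area = 126  (B↔C swapped to make it positive)
  edge (14, 6)→(0, 20): d=(-14,14) right/bottom  bias=-1
  edge (0, 20)→(10, 1): d=(10,-19) top-left  bias=+0
  edge (10, 1)→(14, 6): d=(4,5) right/bottom  bias=-1
    (4,1)@(9, 3): e=[112,1,13] → #
    (5,1)@(11, 3): e=[84,39,3] → #
    (6,1)@(13, 3): e=[56,77,-7] → ·
    (8,1)@(17, 3): e=[0,153,-27] → ·  [on edge]
    (4,2)@(9, 5): e=[84,21,21] → #
    (6,2)@(13, 5): e=[28,97,1] → #
    (7,2)@(15, 5): e=[0,135,-9] → ·  [on edge]
    (3,3)@(7, 7): e=[84,3,39] → #
    (6,3)@(13, 7): e=[0,117,9] → ·  [on edge]
    (3,4)@(7, 9): e=[56,23,47] → #
    (5,4)@(11, 9): e=[0,99,27] → ·  [on edge]
    (2,5)@(5, 11): e=[56,5,65] → #
    (4,5)@(9, 11): e=[0,81,45] → ·  [on edge]
    (3,6)@(7, 13): e=[0,63,63] → ·  [on edge]
    (2,7)@(5, 15): e=[0,45,81] → ·  [on edge]
    (1,8)@(3, 17): e=[0,27,99] → ·  [on edge]
    (0,9)@(1, 19): e=[0,9,117] → ·  [on edge]
  covered (14 px):
    · · · · · · · · ·
    · · · · # # · · ·
    · · · · # # # · ·
    · · · # # # · · ·
    · · · # # · · · ·
    · · # # · · · · ·
    · · # · · · · · ·
    · # · · · · · · ·
    · · · · · · · · ·
    · · · · · · · · ·
    · · · · · · · · ·
T2:
  2·area = 135
  edge (3, 17)→(18, 9): d=(15,-8) top-left  bias=+0
  edge (18, 9)→(18, 18): d=(0,9) right/bottom  bias=-1
  edge (18, 18)→(3, 17): d=(-15,-1) top-left  bias=+0
    (7,5)@(15, 11): e=[6,27,102] → #
    (8,5)@(17, 11): e=[22,9,104] → #
    (5,6)@(11, 13): e=[4,63,68] → #
    (6,6)@(13, 13): e=[20,45,70] → #
    (3,7)@(7, 15): e=[2,99,34] → #
    (4,7)@(9, 15): e=[18,81,36] → #
    (1,8)@(3, 17): e=[0,135,0] → #  [on edge]
    (2,8)@(5, 17): e=[16,117,2] → #
    (1,9)@(3, 19): e=[30,135,-30] → ·
    (2,9)@(5, 19): e=[46,117,-28] → ·
    (3,9)@(7, 19): e=[62,99,-26] → ·
    (4,9)@(9, 19): e=[78,81,-24] → ·
  covered (20 px):
    · · · · · · · · ·
    · · · · · · · · ·
    · · · · · · · · ·
    · · · · · · · · ·
    · · · · · · · · ·
    · · · · · · · # #
    · · · · · # # # #
    · · · # # # # # #
    · # # # # # # # #
    · · · · · · · · ·
    · · · · · · · · ·
T3:
  2·area = 8  (B↔C swapped to make it positive)
  edge (1, 9)→(2, 2): d=(1,-7) top-left  bias=+0
  edge (2, 2)→(2, 10): d=(0,8) right/bottom  bias=-1
  edge (2, 10)→(1, 9): d=(-1,-1) top-left  bias=+0
    (0,4)@(1, 9): e=[0,8,0] → #  [on edge]
    (1,4)@(3, 9): e=[14,-8,2] → ·
    (0,5)@(1, 11): e=[2,8,-2] → ·
    (1,5)@(3, 11): e=[16,-8,0] → ·  [on edge]
    (2,6)@(5, 13): e=[32,-24,0] → ·  [on edge]
    (3,7)@(7, 15): e=[48,-40,0] → ·  [on edge]
    (4,8)@(9, 17): e=[64,-56,0] → ·  [on edge]
    (5,9)@(11, 19): e=[80,-72,0] → ·  [on edge]
    (6,10)@(13, 21): e=[96,-88,0] → ·  [on edge]
  covered (1 px):
    · · · · · · · · ·
    · · · · · · · · ·
    · · · · · · · · ·
    · · · · · · · · ·
    # · · · · · · · ·
    · · · · · · · · ·
    · · · · · · · · ·
    · · · · · · · · ·
    · · · · · · · · ·
    · · · · · · · · ·
    · · · · · · · · ·

Result: [[7,5],[8,5],[5,6],[6,6],[7,6],[8,6],[3,7],[4,7],[5,7],[6,7],[7,7],[8,7],[1,8],[2,8],[3,8],[4,8],[5,8],[6,8],[7,8],[8,8]]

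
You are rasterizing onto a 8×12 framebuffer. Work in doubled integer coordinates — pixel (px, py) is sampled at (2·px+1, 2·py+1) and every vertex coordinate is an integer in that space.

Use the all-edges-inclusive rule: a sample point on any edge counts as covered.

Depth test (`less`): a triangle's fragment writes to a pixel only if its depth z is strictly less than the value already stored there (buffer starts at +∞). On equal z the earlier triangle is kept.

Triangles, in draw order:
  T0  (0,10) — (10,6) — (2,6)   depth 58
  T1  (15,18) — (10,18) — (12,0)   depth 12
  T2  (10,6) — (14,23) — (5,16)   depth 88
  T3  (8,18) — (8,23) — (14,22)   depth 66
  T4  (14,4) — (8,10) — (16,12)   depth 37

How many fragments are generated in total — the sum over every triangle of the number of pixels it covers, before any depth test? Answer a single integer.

T0:
  2·area = 32  (B↔C swapped to make it positive)
  edge (0, 10)→(2, 6): d=(2,-4) inclusive
  edge (2, 6)→(10, 6): d=(8,0) inclusive
  edge (10, 6)→(0, 10): d=(-10,4) inclusive
    (1,3)@(3, 7): e=[6,8,18] → #
    (2,3)@(5, 7): e=[14,8,10] → #
    (3,3)@(7, 7): e=[22,8,2] → #
    (4,3)@(9, 7): e=[30,8,-6] → ·
    (0,4)@(1, 9): e=[2,24,6] → #
    (1,4)@(3, 9): e=[10,24,-2] → ·
    (2,4)@(5, 9): e=[18,24,-10] → ·
    (3,4)@(7, 9): e=[26,24,-18] → ·
    (0,5)@(1, 11): e=[6,40,-14] → ·
  covered (4 px):
    · · · · · · · ·
    · · · · · · · ·
    · · · · · · · ·
    · # # # · · · ·
    # · · · · · · ·
    · · · · · · · ·
    · · · · · · · ·
    · · · · · · · ·
    · · · · · · · ·
    · · · · · · · ·
    · · · · · · · ·
    · · · · · · · ·
T1:
  2·area = 90
  edge (15, 18)→(10, 18): d=(-5,0) inclusive
  edge (10, 18)→(12, 0): d=(2,-18) inclusive
  edge (12, 0)→(15, 18): d=(3,18) inclusive
    (6,3)@(13, 7): e=[55,32,3] → #
    (7,3)@(15, 7): e=[55,68,-33] → ·
    (5,4)@(11, 9): e=[45,0,45] → #  [on edge]
    (7,4)@(15, 9): e=[45,72,-27] → ·
    (5,5)@(11, 11): e=[35,4,51] → #
    (7,5)@(15, 11): e=[35,76,-21] → ·
    (5,6)@(11, 13): e=[25,8,57] → #
    (7,6)@(15, 13): e=[25,80,-15] → ·
    (5,7)@(11, 15): e=[15,12,63] → #
    (7,7)@(15, 15): e=[15,84,-9] → ·
    (5,8)@(11, 17): e=[5,16,69] → #
    (7,8)@(15, 17): e=[5,88,-3] → ·
  covered (11 px):
    · · · · · · · ·
    · · · · · · · ·
    · · · · · · · ·
    · · · · · · # ·
    · · · · · # # ·
    · · · · · # # ·
    · · · · · # # ·
    · · · · · # # ·
    · · · · · # # ·
    · · · · · · · ·
    · · · · · · · ·
    · · · · · · · ·
T2:
  2·area = 125
  edge (10, 6)→(14, 23): d=(4,17) inclusive
  edge (14, 23)→(5, 16): d=(-9,-7) inclusive
  edge (5, 16)→(10, 6): d=(5,-10) inclusive
    (4,4)@(9, 9): e=[29,91,5] → #
    (5,4)@(11, 9): e=[-5,105,25] → ·
    (4,5)@(9, 11): e=[37,73,15] → #
    (5,5)@(11, 11): e=[3,87,35] → #
    (6,5)@(13, 11): e=[-31,101,55] → ·
    (3,6)@(7, 13): e=[79,41,5] → #
    (6,6)@(13, 13): e=[-23,83,65] → ·
    (3,7)@(7, 15): e=[87,23,15] → #
    (6,7)@(13, 15): e=[-15,65,75] → ·
    (3,8)@(7, 17): e=[95,5,25] → #
    (6,8)@(13, 17): e=[-7,47,85] → ·
    (3,9)@(7, 19): e=[103,-13,35] → ·
  covered (16 px):
    · · · · · · · ·
    · · · · · · · ·
    · · · · · · · ·
    · · · · · · · ·
    · · · · # · · ·
    · · · · # # · ·
    · · · # # # · ·
    · · · # # # · ·
    · · · # # # · ·
    · · · · # # # ·
    · · · · · · # ·
    · · · · · · · ·
T3:
  2·area = 30  (B↔C swapped to make it positive)
  edge (8, 18)→(14, 22): d=(6,4) inclusive
  edge (14, 22)→(8, 23): d=(-6,1) inclusive
  edge (8, 23)→(8, 18): d=(0,-5) inclusive
    (4,9)@(9, 19): e=[2,23,5] → #
    (5,9)@(11, 19): e=[-6,21,15] → ·
    (4,10)@(9, 21): e=[14,11,5] → #
    (5,10)@(11, 21): e=[6,9,15] → #
    (6,10)@(13, 21): e=[-2,7,25] → ·
    (4,11)@(9, 23): e=[26,-1,5] → ·
    (5,11)@(11, 23): e=[18,-3,15] → ·
  covered (3 px):
    · · · · · · · ·
    · · · · · · · ·
    · · · · · · · ·
    · · · · · · · ·
    · · · · · · · ·
    · · · · · · · ·
    · · · · · · · ·
    · · · · · · · ·
    · · · · · · · ·
    · · · · # · · ·
    · · · · # # · ·
    · · · · · · · ·
T4:
  2·area = 60  (B↔C swapped to make it positive)
  edge (14, 4)→(16, 12): d=(2,8) inclusive
  edge (16, 12)→(8, 10): d=(-8,-2) inclusive
  edge (8, 10)→(14, 4): d=(6,-6) inclusive
    (7,1)@(15, 3): e=[-10,70,0] → ·  [on edge]
    (6,2)@(13, 5): e=[10,50,0] → #  [on edge]
    (7,2)@(15, 5): e=[-6,54,12] → ·
    (5,3)@(11, 7): e=[30,30,0] → #  [on edge]
    (7,3)@(15, 7): e=[-2,38,24] → ·
    (4,4)@(9, 9): e=[50,10,0] → #  [on edge]
    (7,4)@(15, 9): e=[2,22,36] → #
    (3,5)@(7, 11): e=[70,-10,0] → ·  [on edge]
    (4,5)@(9, 11): e=[54,-6,12] → ·
    (5,5)@(11, 11): e=[38,-2,24] → ·
    (6,5)@(13, 11): e=[22,2,36] → #
    (2,6)@(5, 13): e=[90,-30,0] → ·  [on edge]
    (1,7)@(3, 15): e=[110,-50,0] → ·  [on edge]
    (0,8)@(1, 17): e=[130,-70,0] → ·  [on edge]
  covered (9 px):
    · · · · · · · ·
    · · · · · · · ·
    · · · · · · # ·
    · · · · · # # ·
    · · · · # # # #
    · · · · · · # #
    · · · · · · · ·
    · · · · · · · ·
    · · · · · · · ·
    · · · · · · · ·
    · · · · · · · ·
    · · · · · · · ·

Result: 43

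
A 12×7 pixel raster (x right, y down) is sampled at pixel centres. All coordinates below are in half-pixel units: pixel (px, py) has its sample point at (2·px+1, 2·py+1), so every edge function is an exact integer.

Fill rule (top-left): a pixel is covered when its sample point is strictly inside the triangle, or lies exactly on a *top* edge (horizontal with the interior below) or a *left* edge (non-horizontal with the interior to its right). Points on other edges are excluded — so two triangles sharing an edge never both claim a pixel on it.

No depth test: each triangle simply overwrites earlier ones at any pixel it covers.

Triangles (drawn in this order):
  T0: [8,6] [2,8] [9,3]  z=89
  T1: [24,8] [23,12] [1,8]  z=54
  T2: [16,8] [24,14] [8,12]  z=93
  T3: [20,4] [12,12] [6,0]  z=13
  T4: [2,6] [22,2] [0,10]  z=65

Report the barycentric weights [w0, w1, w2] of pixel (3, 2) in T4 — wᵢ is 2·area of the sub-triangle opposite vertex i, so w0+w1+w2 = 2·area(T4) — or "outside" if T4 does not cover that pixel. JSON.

T0:
  2·area = 16
  edge (8, 6)→(2, 8): d=(-6,2) right/bottom  bias=-1
  edge (2, 8)→(9, 3): d=(7,-5) top-left  bias=+0
  edge (9, 3)→(8, 6): d=(-1,3) right/bottom  bias=-1
    (11,0)@(23, 1): e=[0,56,-40] → ·  [on edge]
    (4,1)@(9, 3): e=[16,0,0] → ·  [on edge]
    (8,1)@(17, 3): e=[0,40,-24] → ·  [on edge]
    (3,2)@(7, 5): e=[8,4,4] → █
    (4,2)@(9, 5): e=[4,14,-2] → ·
    (5,2)@(11, 5): e=[0,24,-8] → ·  [on edge]
    (2,3)@(5, 7): e=[0,8,8] → ·  [on edge]
    (3,3)@(7, 7): e=[-4,18,2] → ·
    (3,4)@(7, 9): e=[-16,32,0] → ·  [on edge]
  covered (1 px):
    · · · · · · · · · · · ·
    · · · · · · · · · · · ·
    · · · █ · · · · · · · ·
    · · · · · · · · · · · ·
    · · · · · · · · · · · ·
    · · · · · · · · · · · ·
    · · · · · · · · · · · ·
T1:
  2·area = 92
  edge (24, 8)→(23, 12): d=(-1,4) right/bottom  bias=-1
  edge (23, 12)→(1, 8): d=(-22,-4) top-left  bias=+0
  edge (1, 8)→(24, 8): d=(23,0) top-left  bias=+0
    (3,4)@(7, 9): e=[67,2,23] → █
    (4,4)@(9, 9): e=[59,10,23] → █
    (5,4)@(11, 9): e=[51,18,23] → █
    (6,4)@(13, 9): e=[43,26,23] → █
    (7,4)@(15, 9): e=[35,34,23] → █
    (8,4)@(17, 9): e=[27,42,23] → █
    (9,4)@(19, 9): e=[19,50,23] → █
    (10,4)@(21, 9): e=[11,58,23] → █
    (11,4)@(23, 9): e=[3,66,23] → █
    (3,5)@(7, 11): e=[65,-42,69] → ·
    (4,5)@(9, 11): e=[57,-34,69] → ·
    (5,5)@(11, 11): e=[49,-26,69] → ·
  covered (12 px):
    · · · · · · · · · · · ·
    · · · · · · · · · · · ·
    · · · · · · · · · · · ·
    · · · · · · · · · · · ·
    · · · █ █ █ █ █ █ █ █ █
    · · · · · · · · · █ █ █
    · · · · · · · · · · · ·
T2:
  2·area = 80
  edge (16, 8)→(24, 14): d=(8,6) right/bottom  bias=-1
  edge (24, 14)→(8, 12): d=(-16,-2) top-left  bias=+0
  edge (8, 12)→(16, 8): d=(8,-4) top-left  bias=+0
    (7,4)@(15, 9): e=[14,62,4] → █
    (8,4)@(17, 9): e=[2,66,12] → █
    (9,4)@(19, 9): e=[-10,70,20] → ·
    (5,5)@(11, 11): e=[54,22,4] → █
    (6,5)@(13, 11): e=[42,26,12] → █
    (9,5)@(19, 11): e=[6,38,36] → █
    (10,5)@(21, 11): e=[-6,42,44] → ·
    (5,6)@(11, 13): e=[70,-10,20] → ·
    (6,6)@(13, 13): e=[58,-6,28] → ·
    (7,6)@(15, 13): e=[46,-2,36] → ·
    (8,6)@(17, 13): e=[34,2,44] → █
    (10,6)@(21, 13): e=[10,10,60] → █
  covered (10 px):
    · · · · · · · · · · · ·
    · · · · · · · · · · · ·
    · · · · · · · · · · · ·
    · · · · · · · · · · · ·
    · · · · · · · █ █ · · ·
    · · · · · █ █ █ █ █ · ·
    · · · · · · · · █ █ █ ·
T3:
  2·area = 144
  edge (20, 4)→(12, 12): d=(-8,8) right/bottom  bias=-1
  edge (12, 12)→(6, 0): d=(-6,-12) top-left  bias=+0
  edge (6, 0)→(20, 4): d=(14,4) right/bottom  bias=-1
    (3,0)@(7, 1): e=[128,6,10] → █
    (4,0)@(9, 1): e=[112,30,2] → █
    (5,0)@(11, 1): e=[96,54,-6] → ·
    (11,0)@(23, 1): e=[0,198,-54] → ·  [on edge]
    (3,1)@(7, 3): e=[112,-6,38] → ·
    (4,1)@(9, 3): e=[96,18,30] → █
    (5,1)@(11, 3): e=[80,42,22] → █
    (6,1)@(13, 3): e=[64,66,14] → █
    (7,1)@(15, 3): e=[48,90,6] → █
    (8,1)@(17, 3): e=[32,114,-2] → ·
    (10,1)@(21, 3): e=[0,162,-18] → ·  [on edge]
    (4,2)@(9, 5): e=[80,6,58] → █
    (9,2)@(19, 5): e=[0,126,18] → ·  [on edge]
    (8,3)@(17, 7): e=[0,90,54] → ·  [on edge]
    (7,4)@(15, 9): e=[0,54,90] → ·  [on edge]
    (6,5)@(13, 11): e=[0,18,126] → ·  [on edge]
    (5,6)@(11, 13): e=[0,-18,162] → ·  [on edge]
  covered (16 px):
    · · · █ █ · · · · · · ·
    · · · · █ █ █ █ · · · ·
    · · · · █ █ █ █ █ · · ·
    · · · · · █ █ █ · · · ·
    · · · · · █ █ · · · · ·
    · · · · · · · · · · · ·
    · · · · · · · · · · · ·
T4:
  2·area = 72
  edge (2, 6)→(22, 2): d=(20,-4) top-left  bias=+0
  edge (22, 2)→(0, 10): d=(-22,8) right/bottom  bias=-1
  edge (0, 10)→(2, 6): d=(2,-4) top-left  bias=+0
    (8,1)@(17, 3): e=[0,18,54] → █  [on edge]
    (9,1)@(19, 3): e=[8,2,62] → █
    (10,1)@(21, 3): e=[16,-14,70] → ·
    (3,2)@(7, 5): e=[0,54,18] → █  [on edge]
    (4,2)@(9, 5): e=[8,38,26] → █
    (5,2)@(11, 5): e=[16,22,34] → █
    (6,2)@(13, 5): e=[24,6,42] → █
    (7,2)@(15, 5): e=[32,-10,50] → ·
    (8,2)@(17, 5): e=[40,-26,58] → ·
    (9,2)@(19, 5): e=[48,-42,66] → ·
    (1,3)@(3, 7): e=[24,42,6] → █
    (2,3)@(5, 7): e=[32,26,14] → █
  covered (10 px):
    · · · · · · · · · · · ·
    · · · · · · · · █ █ · ·
    · · · █ █ █ █ · · · · ·
    · █ █ █ · · · · · · · ·
    █ · · · · · · · · · · ·
    · · · · · · · · · · · ·
    · · · · · · · · · · · ·

Result: [54,18,0]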